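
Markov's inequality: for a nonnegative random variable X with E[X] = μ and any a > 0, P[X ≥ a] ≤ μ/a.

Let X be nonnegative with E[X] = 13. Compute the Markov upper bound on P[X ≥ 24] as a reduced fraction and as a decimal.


μ = E[X] = 13, a = 24.
Markov: P[X ≥ 24] ≤ μ/a = (13)/24 = 13/24.
Numerically: ≈ 0.541667.
(Since a = 24 > μ = 13.000000, the bound 13/24 is < 1 and informative.)

P[X ≥ 24] ≤ 13/24 ≈ 0.541667.


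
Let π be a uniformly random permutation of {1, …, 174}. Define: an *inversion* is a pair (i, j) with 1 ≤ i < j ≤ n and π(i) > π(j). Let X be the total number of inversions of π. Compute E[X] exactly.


Write X = Σ X_I over the C(174, 2) = 15051 pairs i < j, with X_I the indicator of one inversion.
There are 15051 indicators.
For each fixed pair i < j, the values π(i) and π(j) are two distinct elements of {1, …, 174} in uniformly random order; by symmetry P[π(i) > π(j)] = 1/2.
By linearity: E[X] = 15051 · (1/2) = C(174, 2) · (1/2) = 15051/2 = 15051/2 ≈ 7525.5000.

E[X] = 15051/2 = 7525.5000.


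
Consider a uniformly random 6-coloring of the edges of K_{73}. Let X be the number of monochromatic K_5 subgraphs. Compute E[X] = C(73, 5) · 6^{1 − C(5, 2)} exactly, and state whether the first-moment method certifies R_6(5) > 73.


E[X] = C(73, 5) · 6^{1 − 10} = 15020334 · 6^{−9} = 15020334/10077696.
As a reduced fraction: E[X] = 834463/559872 ≈ 1.4904532.
Is E[X] < 1? NO.
Since E[X] ≥ 1, the first-moment bound is inconclusive at n = 73; it does NOT by itself certify R_6(5) > 73.

E[X] = 834463/559872 ≈ 1.4904532; E[X] ≥ 1; first-moment method inconclusive here.


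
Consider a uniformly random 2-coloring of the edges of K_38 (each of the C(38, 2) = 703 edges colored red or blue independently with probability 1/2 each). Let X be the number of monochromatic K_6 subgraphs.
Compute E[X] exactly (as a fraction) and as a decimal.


Let X = Σ_S X_S over the C(38, 6) = 2760681 subsets S of size 6, where X_S = 1 if the K_6 on S is monochromatic.
For a fixed S, the K_6 on S has C(6, 2) = 15 edges. P[all 15 edges red] = (1/2)^15, and likewise for blue, so P[monochromatic] = 2·(1/2)^15 = 2^{1 − 15} = 1/16384.
Summing: E[X] = C(38, 6) · 2^{1 − 15} = 2760681 · 1/16384 = 2760681/16384.
Numerically: E[X] ≈ 168.498596.

E[X] = C(38,6)·2^(1−C(6,2)) = 2760681/16384 ≈ 168.498596.


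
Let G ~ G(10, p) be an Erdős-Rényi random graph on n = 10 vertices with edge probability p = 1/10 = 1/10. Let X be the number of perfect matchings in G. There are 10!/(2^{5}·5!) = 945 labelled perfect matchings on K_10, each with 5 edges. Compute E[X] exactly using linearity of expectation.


K_10 has 10!/(2^{5}·5!) = 945 labelled perfect matchings.
For each such perfect matching H, let X_H = 1 if all 5 edges of H are present in G. Then P[X_H = 1] = p^{5} = (1/10)^{5} = 1/100000.
By linearity of expectation: E[X] = Σ_H E[X_H] = 945 · p^{5} = 945 · 1/100000 = 189/20000.
Numerically: E[X] ≈ 0.00945.

E[X] = 945 · (1/10)^{5} = 189/20000 ≈ 0.00945.


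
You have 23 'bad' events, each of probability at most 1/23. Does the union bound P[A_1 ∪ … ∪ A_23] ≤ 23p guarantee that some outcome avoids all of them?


Union bound: P[∪_{i=1}^{23} A_i] ≤ Σ_i P[A_i] ≤ 23·p = 23·(1/23) = 1.
Numerically: 1 ≈ 1.0000.
Is 1 < 1? NO.
Since the bound 1 is ≥ 1, the union bound is uninformative here; it does NOT by itself certify existence.

23·p = 1 ≈ 1.0000; existence NOT certified by the union bound.


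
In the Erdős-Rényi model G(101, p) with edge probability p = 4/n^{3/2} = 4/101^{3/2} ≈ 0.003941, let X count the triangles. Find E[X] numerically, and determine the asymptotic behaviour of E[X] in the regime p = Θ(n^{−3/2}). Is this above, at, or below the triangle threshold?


Number of potential triangles: C(101, 3) = 166650.
Each occurs with probability p³ ≈ (0.003941)³ ≈ 6.119752e-08.
By linearity: E[X] = C(101, 3)·p³ ≈ 166650 · 6.119752e-08 ≈ 0.0102.
Since α = 3/2 > 1, p = c/n^{3/2} = o(1/n) is below the triangle threshold p ~ 1/n. Asymptotically E[X] ~ (c³/6)·n^{3(1−α)} = (4³/6)·n^{-1.5} → 0, so by Markov's inequality G has no triangles w.h.p.

E[X] ≈ 0.0102; in regime p = Θ(1/n^{3/2}) E[X] tends to 0 (below the triangle threshold p ~ 1/n).


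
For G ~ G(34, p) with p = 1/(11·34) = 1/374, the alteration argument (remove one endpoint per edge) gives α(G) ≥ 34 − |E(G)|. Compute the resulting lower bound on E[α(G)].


E[|E(G)|] = C(34, 2)·p = 561 · (1/374) = 3/2.
E[α(G)] ≥ n − E[|E(G)|] = 34 − 3/2 = 65/2.
Numerically: ≈ 32.5000.
(This is only a lower bound; the true E[α(G)] may be larger.)

E[α(G)] ≥ 65/2 ≈ 32.5000.


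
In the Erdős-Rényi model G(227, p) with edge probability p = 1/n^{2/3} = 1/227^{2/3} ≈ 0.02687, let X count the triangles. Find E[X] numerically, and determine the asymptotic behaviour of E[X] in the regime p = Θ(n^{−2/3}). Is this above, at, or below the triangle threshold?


Number of potential triangles: C(227, 3) = 1923825.
Each occurs with probability p³ ≈ (0.02687)³ ≈ 1.940655e-05.
By linearity: E[X] = C(227, 3)·p³ ≈ 1923825 · 1.940655e-05 ≈ 37.3348.
Since α = 2/3 < 1, p = c/n^{2/3} ≫ 1/n is above the triangle threshold p ~ 1/n. Asymptotically E[X] ~ (c³/6)·n^{3(1−α)} = (1³/6)·n^{1} → ∞; triangles are abundant w.h.p.

E[X] ≈ 37.3348; in regime p = Θ(1/n^{2/3}) E[X] diverges (above the triangle threshold p ~ 1/n).


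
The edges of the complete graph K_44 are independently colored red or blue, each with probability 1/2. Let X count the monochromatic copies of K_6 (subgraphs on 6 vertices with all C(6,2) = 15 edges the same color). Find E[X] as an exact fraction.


Let X = Σ_S X_S over the C(44, 6) = 7059052 subsets S of size 6, where X_S = 1 if the K_6 on S is monochromatic.
For a fixed S, the K_6 on S has C(6, 2) = 15 edges. P[all 15 edges red] = (1/2)^15, and likewise for blue, so P[monochromatic] = 2·(1/2)^15 = 2^{1 − 15} = 1/16384.
Summing: E[X] = C(44, 6) · 2^{1 − 15} = 7059052 · 1/16384 = 1764763/4096.
Numerically: E[X] ≈ 430.85034.

E[X] = C(44,6)·2^(1−C(6,2)) = 1764763/4096 ≈ 430.85034.


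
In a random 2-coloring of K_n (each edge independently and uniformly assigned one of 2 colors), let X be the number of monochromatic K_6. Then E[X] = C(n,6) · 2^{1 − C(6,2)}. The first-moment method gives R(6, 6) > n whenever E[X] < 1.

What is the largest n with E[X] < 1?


We need C(n, 6) · 2^{1 − 15} < 1, i.e. C(n, 6) < 2^{15 − 1} = 16384.
Check values of n near the boundary:
  n = 12: C(12, 6) = 924; 924 < 16384? YES
  n = 13: C(13, 6) = 1716; 1716 < 16384? YES
  n = 14: C(14, 6) = 3003; 3003 < 16384? YES
  n = 15: C(15, 6) = 5005; 5005 < 16384? YES
  n = 16: C(16, 6) = 8008; 8008 < 16384? YES
  n = 17: C(17, 6) = 12376; 12376 < 16384? YES
  n = 18: C(18, 6) = 18564; 18564 < 16384? NO
The largest n with C(n, 6) < 16384 is n = 17 (where E[X] = 1547/2048 ≈ 0.7554). Hence R(6, 6) > 17, i.e. R(6, 6) ≥ 18.

Largest n = 17; hence R(6, 6) > 17.


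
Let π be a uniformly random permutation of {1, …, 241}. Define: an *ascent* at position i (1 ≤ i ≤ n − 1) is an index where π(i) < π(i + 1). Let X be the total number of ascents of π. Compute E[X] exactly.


Write X = Σ X_I over i = 1, …, 240, with X_I the indicator of one ascent.
There are 240 indicators.
For each fixed i, the pair (π(i), π(i+1)) is a uniformly random ordered pair of distinct values from {1, …, 241}; by symmetry P[π(i) < π(i+1)] = 1/2.
By linearity: E[X] = 240 · (1/2) = (241 − 1) · (1/2) = 120 ≈ 120.00000.

E[X] = 120 = 120.00000.


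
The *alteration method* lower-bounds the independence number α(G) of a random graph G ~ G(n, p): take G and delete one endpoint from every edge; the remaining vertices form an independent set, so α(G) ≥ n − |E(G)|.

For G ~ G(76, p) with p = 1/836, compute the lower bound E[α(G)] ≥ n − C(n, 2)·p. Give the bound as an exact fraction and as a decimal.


E[|E(G)|] = C(76, 2)·p = 2850 · (1/836) = 75/22.
E[α(G)] ≥ n − E[|E(G)|] = 76 − 75/22 = 1597/22.
Numerically: ≈ 72.591.
(This is only a lower bound; the true E[α(G)] may be larger.)

E[α(G)] ≥ 1597/22 ≈ 72.591.


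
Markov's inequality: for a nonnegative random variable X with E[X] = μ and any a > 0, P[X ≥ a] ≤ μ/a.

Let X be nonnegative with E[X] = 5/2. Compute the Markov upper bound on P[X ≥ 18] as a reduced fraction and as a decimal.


μ = E[X] = 5/2, a = 18.
Markov: P[X ≥ 18] ≤ μ/a = (5/2)/18 = 5/36.
Numerically: ≈ 0.13889.
(Since a = 18 > μ = 2.50000, the bound 5/36 is < 1 and informative.)

P[X ≥ 18] ≤ 5/36 ≈ 0.13889.


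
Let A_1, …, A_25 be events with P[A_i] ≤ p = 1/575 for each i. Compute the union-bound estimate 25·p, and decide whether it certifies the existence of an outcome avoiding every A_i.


Union bound: P[∪_{i=1}^{25} A_i] ≤ Σ_i P[A_i] ≤ 25·p = 25·(1/575) = 1/23.
Numerically: 1/23 ≈ 0.043478.
Is 1/23 < 1? YES.
Since P[∪ A_i] ≤ 1/23 < 1, the complement has P[∩ A_i^c] ≥ 1 − 1/23 = 22/23 > 0, so some outcome avoids every A_i.

25·p = 1/23 ≈ 0.043478; existence CERTIFIED by the union bound.


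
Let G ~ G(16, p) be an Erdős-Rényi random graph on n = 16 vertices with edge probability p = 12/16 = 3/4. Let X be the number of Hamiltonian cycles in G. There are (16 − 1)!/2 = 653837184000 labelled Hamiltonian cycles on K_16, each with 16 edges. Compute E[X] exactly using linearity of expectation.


K_16 has (16 − 1)!/2 = 653837184000 labelled Hamiltonian cycles.
For each such Hamiltonian cycle H, let X_H = 1 if all 16 edges of H are present in G. Then P[X_H = 1] = p^{16} = (3/4)^{16} = 43046721/4294967296.
By linearity of expectation: E[X] = Σ_H E[X_H] = 653837184000 · p^{16} = 653837184000 · 43046721/4294967296 = 27485885585032875/4194304.
Numerically: E[X] ≈ 6.5531e+09.

E[X] = 653837184000 · (3/4)^{16} = 27485885585032875/4194304 ≈ 6.5531e+09.


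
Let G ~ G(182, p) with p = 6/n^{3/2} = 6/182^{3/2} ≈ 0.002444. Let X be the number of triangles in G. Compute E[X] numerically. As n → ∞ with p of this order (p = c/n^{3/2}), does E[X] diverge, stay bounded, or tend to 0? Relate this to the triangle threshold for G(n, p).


Number of potential triangles: C(182, 3) = 988260.
Each occurs with probability p³ ≈ (0.002444)³ ≈ 1.459259e-08.
By linearity: E[X] = C(182, 3)·p³ ≈ 988260 · 1.459259e-08 ≈ 0.0144.
Since α = 3/2 > 1, p = c/n^{3/2} = o(1/n) is below the triangle threshold p ~ 1/n. Asymptotically E[X] ~ (c³/6)·n^{3(1−α)} = (6³/6)·n^{-1.5} → 0, so by Markov's inequality G has no triangles w.h.p.

E[X] ≈ 0.0144; in regime p = Θ(1/n^{3/2}) E[X] tends to 0 (below the triangle threshold p ~ 1/n).


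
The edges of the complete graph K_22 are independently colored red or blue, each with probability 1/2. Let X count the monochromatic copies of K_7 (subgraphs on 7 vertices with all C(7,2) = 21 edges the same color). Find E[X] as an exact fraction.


Let X = Σ_S X_S over the C(22, 7) = 170544 subsets S of size 7, where X_S = 1 if the K_7 on S is monochromatic.
For a fixed S, the K_7 on S has C(7, 2) = 21 edges. P[all 21 edges red] = (1/2)^21, and likewise for blue, so P[monochromatic] = 2·(1/2)^21 = 2^{1 − 21} = 1/1048576.
By linearity of expectation: E[X] = C(22, 7) · 2^{1 − 21} = 170544 · 1/1048576 = 10659/65536.
Numerically: E[X] ≈ 0.163.

E[X] = C(22,7)·2^(1−C(7,2)) = 10659/65536 ≈ 0.163.


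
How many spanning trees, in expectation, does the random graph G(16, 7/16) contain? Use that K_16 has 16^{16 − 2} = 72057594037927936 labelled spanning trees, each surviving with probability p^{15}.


K_16 has 16^{16 − 2} = 72057594037927936 labelled spanning trees.
For each such spanning tree H, let X_H = 1 if all 15 edges of H are present in G. Then P[X_H = 1] = p^{15} = (7/16)^{15} = 4747561509943/1152921504606846976.
By linearity of expectation: E[X] = Σ_H E[X_H] = 72057594037927936 · p^{15} = 72057594037927936 · 4747561509943/1152921504606846976 = 4747561509943/16.
Numerically: E[X] ≈ 2.967e+11.

E[X] = 72057594037927936 · (7/16)^{15} = 4747561509943/16 ≈ 2.967e+11.


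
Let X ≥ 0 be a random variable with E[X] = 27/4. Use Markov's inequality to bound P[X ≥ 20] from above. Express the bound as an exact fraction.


μ = E[X] = 27/4, a = 20.
Markov: P[X ≥ 20] ≤ μ/a = (27/4)/20 = 27/80.
Numerically: ≈ 0.3375.
(Since a = 20 > μ = 6.7500, the bound 27/80 is < 1 and informative.)

P[X ≥ 20] ≤ 27/80 ≈ 0.3375.


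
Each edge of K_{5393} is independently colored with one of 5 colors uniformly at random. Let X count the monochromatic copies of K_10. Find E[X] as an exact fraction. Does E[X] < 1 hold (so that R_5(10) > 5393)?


E[X] = C(5393, 10) · 5^{1 − 45} = 5687418968154238267170642278008 · 5^{−44} = 5687418968154238267170642278008/5684341886080801486968994140625.
As a reduced fraction: E[X] = 5687418968154238267170642278008/5684341886080801486968994140625 ≈ 1.00054.
Is E[X] < 1? NO.
Since E[X] ≥ 1, the first-moment bound is inconclusive at n = 5393; it does NOT by itself certify R_5(10) > 5393.

E[X] = 5687418968154238267170642278008/5684341886080801486968994140625 ≈ 1.00054; E[X] ≥ 1; first-moment method inconclusive here.


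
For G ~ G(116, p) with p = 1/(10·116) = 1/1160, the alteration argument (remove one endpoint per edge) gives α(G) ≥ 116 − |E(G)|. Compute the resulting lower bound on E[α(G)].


E[|E(G)|] = C(116, 2)·p = 6670 · (1/1160) = 23/4.
E[α(G)] ≥ n − E[|E(G)|] = 116 − 23/4 = 441/4.
Numerically: ≈ 110.250000.
(This is only a lower bound; the true E[α(G)] may be larger.)

E[α(G)] ≥ 441/4 ≈ 110.250000.


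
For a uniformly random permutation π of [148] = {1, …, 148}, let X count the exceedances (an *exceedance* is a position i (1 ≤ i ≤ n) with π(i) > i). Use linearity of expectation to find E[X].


Write X = Σ_{i=1}^{148} X_i, where X_i = 1_{π(i) > i}.
For each fixed i, π(i) is uniform over {1, …, 148} (marginal of a uniform permutation), so P[π(i) > i] = (n − i)/n. Summing: Σ_{i=1}^{148} (n − i)/n = (0 + 1 + … + 147)/148 = 148(148 − 1)/(2·148) = (148 − 1)/2.
Hence E[X] = Σ_{i=1}^{148} (148 − i)/148 = 147/2 ≈ 73.500000.

E[X] = 147/2 = 73.500000.


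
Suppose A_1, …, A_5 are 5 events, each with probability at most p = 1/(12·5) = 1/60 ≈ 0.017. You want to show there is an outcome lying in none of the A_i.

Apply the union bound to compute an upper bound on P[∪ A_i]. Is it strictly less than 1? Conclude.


Union bound: P[∪_{i=1}^{5} A_i] ≤ Σ_i P[A_i] ≤ 5·p = 5·(1/60) = 1/12.
Numerically: 1/12 ≈ 0.083.
Is 1/12 < 1? YES.
Since P[∪ A_i] ≤ 1/12 < 1, the complement has P[∩ A_i^c] ≥ 1 − 1/12 = 11/12 > 0, so some outcome avoids every A_i.

5·p = 1/12 ≈ 0.083; existence CERTIFIED by the union bound.


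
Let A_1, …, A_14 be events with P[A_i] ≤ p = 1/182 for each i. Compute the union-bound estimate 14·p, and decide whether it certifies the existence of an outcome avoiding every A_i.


Union bound: P[∪_{i=1}^{14} A_i] ≤ Σ_i P[A_i] ≤ 14·p = 14·(1/182) = 1/13.
Numerically: 1/13 ≈ 0.076923.
Is 1/13 < 1? YES.
Since P[∪ A_i] ≤ 1/13 < 1, the complement has P[∩ A_i^c] ≥ 1 − 1/13 = 12/13 > 0, so some outcome avoids every A_i.

14·p = 1/13 ≈ 0.076923; existence CERTIFIED by the union bound.


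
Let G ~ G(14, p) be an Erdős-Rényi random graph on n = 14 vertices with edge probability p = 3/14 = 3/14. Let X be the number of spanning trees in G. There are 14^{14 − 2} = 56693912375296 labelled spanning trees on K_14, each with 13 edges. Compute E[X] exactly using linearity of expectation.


K_14 has 14^{14 − 2} = 56693912375296 labelled spanning trees.
For each such spanning tree H, let X_H = 1 if all 13 edges of H are present in G. Then P[X_H = 1] = p^{13} = (3/14)^{13} = 1594323/793714773254144.
By linearity: E[X] = Σ_H E[X_H] = 56693912375296 · p^{13} = 56693912375296 · 1594323/793714773254144 = 1594323/14.
Numerically: E[X] ≈ 1.139e+05.

E[X] = 56693912375296 · (3/14)^{13} = 1594323/14 ≈ 1.139e+05.


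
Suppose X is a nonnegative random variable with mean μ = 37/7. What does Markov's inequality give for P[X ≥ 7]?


μ = E[X] = 37/7, a = 7.
Markov: P[X ≥ 7] ≤ μ/a = (37/7)/7 = 37/49.
Numerically: ≈ 0.7551.
(Since a = 7 > μ = 5.2857, the bound 37/49 is < 1 and informative.)

P[X ≥ 7] ≤ 37/49 ≈ 0.7551.


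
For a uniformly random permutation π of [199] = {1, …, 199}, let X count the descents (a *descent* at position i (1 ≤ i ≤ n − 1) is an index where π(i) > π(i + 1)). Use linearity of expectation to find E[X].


Write X = Σ X_I over i = 1, …, 198, with X_I the indicator of one descent.
There are 198 indicators.
For each fixed i, the pair (π(i), π(i+1)) is a uniformly random ordered pair of distinct values from {1, …, 199}; by symmetry P[π(i) > π(i+1)] = 1/2.
By linearity: E[X] = 198 · (1/2) = (199 − 1) · (1/2) = 99 ≈ 99.0000.

E[X] = 99 = 99.0000.


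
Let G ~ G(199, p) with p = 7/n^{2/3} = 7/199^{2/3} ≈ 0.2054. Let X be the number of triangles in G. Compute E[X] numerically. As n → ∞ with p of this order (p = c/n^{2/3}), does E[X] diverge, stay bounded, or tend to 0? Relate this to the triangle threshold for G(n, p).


Number of potential triangles: C(199, 3) = 1293699.
Each occurs with probability p³ ≈ (0.2054)³ ≈ 8.661397e-03.
By linearity: E[X] = C(199, 3)·p³ ≈ 1293699 · 8.661397e-03 ≈ 11205.2412.
Since α = 2/3 < 1, p = c/n^{2/3} ≫ 1/n is above the triangle threshold p ~ 1/n. Asymptotically E[X] ~ (c³/6)·n^{3(1−α)} = (7³/6)·n^{1} → ∞; triangles are abundant w.h.p.

E[X] ≈ 11205.2412; in regime p = Θ(1/n^{2/3}) E[X] diverges (above the triangle threshold p ~ 1/n).


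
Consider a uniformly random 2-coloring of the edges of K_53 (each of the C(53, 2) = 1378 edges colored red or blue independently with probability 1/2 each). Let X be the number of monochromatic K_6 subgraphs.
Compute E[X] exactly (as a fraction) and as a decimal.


Let X = Σ_S X_S over the C(53, 6) = 22957480 subsets S of size 6, where X_S = 1 if the K_6 on S is monochromatic.
For a fixed S, the K_6 on S has C(6, 2) = 15 edges. P[all 15 edges red] = (1/2)^15, and likewise for blue, so P[monochromatic] = 2·(1/2)^15 = 2^{1 − 15} = 1/16384.
By linearity: E[X] = C(53, 6) · 2^{1 − 15} = 22957480 · 1/16384 = 2869685/2048.
Numerically: E[X] ≈ 1401.213379.

E[X] = C(53,6)·2^(1−C(6,2)) = 2869685/2048 ≈ 1401.213379.


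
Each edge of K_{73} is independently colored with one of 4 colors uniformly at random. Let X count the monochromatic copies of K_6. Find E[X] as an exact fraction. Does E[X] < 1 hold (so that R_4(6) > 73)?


E[X] = C(73, 6) · 4^{1 − 15} = 170230452 · 4^{−14} = 170230452/268435456.
As a reduced fraction: E[X] = 42557613/67108864 ≈ 0.634.
Is E[X] < 1? YES.
Since E[X] < 1, there exists a 4-coloring of K_{73} with no monochromatic K_6; hence R_4(6) > 73.

E[X] = 42557613/67108864 ≈ 0.634; E[X] < 1, so R_4(6) > 73.


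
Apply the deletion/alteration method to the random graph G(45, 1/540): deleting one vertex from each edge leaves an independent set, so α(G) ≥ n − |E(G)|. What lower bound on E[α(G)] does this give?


E[|E(G)|] = C(45, 2)·p = 990 · (1/540) = 11/6.
E[α(G)] ≥ n − E[|E(G)|] = 45 − 11/6 = 259/6.
Numerically: ≈ 43.167.
(This is only a lower bound; the true E[α(G)] may be larger.)

E[α(G)] ≥ 259/6 ≈ 43.167.


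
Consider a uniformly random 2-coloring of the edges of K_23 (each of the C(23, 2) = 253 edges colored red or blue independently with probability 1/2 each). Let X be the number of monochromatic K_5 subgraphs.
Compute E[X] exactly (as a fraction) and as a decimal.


Let X = Σ_S X_S over the C(23, 5) = 33649 subsets S of size 5, where X_S = 1 if the K_5 on S is monochromatic.
For a fixed S, the K_5 on S has C(5, 2) = 10 edges. P[all 10 edges red] = (1/2)^10, and likewise for blue, so P[monochromatic] = 2·(1/2)^10 = 2^{1 − 10} = 1/512.
Summing: E[X] = C(23, 5) · 2^{1 − 10} = 33649 · 1/512 = 33649/512.
Numerically: E[X] ≈ 65.7207.

E[X] = C(23,5)·2^(1−C(5,2)) = 33649/512 ≈ 65.7207.


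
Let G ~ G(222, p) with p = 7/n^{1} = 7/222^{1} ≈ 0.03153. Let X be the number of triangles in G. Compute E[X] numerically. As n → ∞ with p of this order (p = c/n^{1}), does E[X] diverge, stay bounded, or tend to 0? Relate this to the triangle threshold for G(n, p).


Number of potential triangles: C(222, 3) = 1798940.
Each occurs with probability p³ ≈ (0.03153)³ ≈ 3.134983e-05.
By linearity: E[X] = C(222, 3)·p³ ≈ 1798940 · 3.134983e-05 ≈ 56.3965.
Here α = 1, so p = 7/n is exactly at the triangle threshold p ~ 1/n. Asymptotically E[X] → c³/6 = 7³/6 = 343/6 ≈ 57.1667, a bounded constant. In this regime the triangle count is asymptotically Poisson(c³/6).

E[X] ≈ 56.3965; in regime p = Θ(1/n^{1}) E[X] stays bounded (at the triangle threshold p ~ 1/n).


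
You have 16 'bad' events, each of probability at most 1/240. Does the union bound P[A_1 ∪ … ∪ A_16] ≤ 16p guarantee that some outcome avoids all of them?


Union bound: P[∪_{i=1}^{16} A_i] ≤ Σ_i P[A_i] ≤ 16·p = 16·(1/240) = 1/15.
Numerically: 1/15 ≈ 0.0666667.
Is 1/15 < 1? YES.
Since P[∪ A_i] ≤ 1/15 < 1, the complement has P[∩ A_i^c] ≥ 1 − 1/15 = 14/15 > 0, so some outcome avoids every A_i.

16·p = 1/15 ≈ 0.0666667; existence CERTIFIED by the union bound.


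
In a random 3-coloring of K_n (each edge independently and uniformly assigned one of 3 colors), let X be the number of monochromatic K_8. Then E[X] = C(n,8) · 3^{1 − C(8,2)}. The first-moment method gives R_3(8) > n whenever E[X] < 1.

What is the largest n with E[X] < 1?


We need C(n, 8) · 3^{1 − 28} < 1, i.e. C(n, 8) < 3^{28 − 1} = 7625597484987.
Check values of n near the boundary:
  n = 153: C(153, 8) = 6183023199255; 6183023199255 < 7625597484987? YES
  n = 154: C(154, 8) = 6521818990995; 6521818990995 < 7625597484987? YES
  n = 155: C(155, 8) = 6876747915675; 6876747915675 < 7625597484987? YES
  n = 156: C(156, 8) = 7248464019225; 7248464019225 < 7625597484987? YES
  n = 157: C(157, 8) = 7637643295425; 7637643295425 < 7625597484987? NO
  n = 158: C(158, 8) = 8044984271181; 8044984271181 < 7625597484987? NO
The largest n with C(n, 8) < 7625597484987 is n = 156 (where E[X] = 805384891025/847288609443 ≈ 0.9505). Hence R_3(8) > 156, i.e. R_3(8) ≥ 157.

Largest n = 156; hence R_3(8) > 156.


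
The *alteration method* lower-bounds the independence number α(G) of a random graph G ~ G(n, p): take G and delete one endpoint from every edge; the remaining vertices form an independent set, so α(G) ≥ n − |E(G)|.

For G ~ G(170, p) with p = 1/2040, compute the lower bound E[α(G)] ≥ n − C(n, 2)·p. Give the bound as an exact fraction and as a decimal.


E[|E(G)|] = C(170, 2)·p = 14365 · (1/2040) = 169/24.
E[α(G)] ≥ n − E[|E(G)|] = 170 − 169/24 = 3911/24.
Numerically: ≈ 162.95833.
(This is only a lower bound; the true E[α(G)] may be larger.)

E[α(G)] ≥ 3911/24 ≈ 162.95833.


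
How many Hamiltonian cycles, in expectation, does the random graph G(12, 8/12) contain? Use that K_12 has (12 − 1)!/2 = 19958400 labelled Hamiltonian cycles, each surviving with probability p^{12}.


K_12 has (12 − 1)!/2 = 19958400 labelled Hamiltonian cycles.
For each such Hamiltonian cycle H, let X_H = 1 if all 12 edges of H are present in G. Then P[X_H = 1] = p^{12} = (2/3)^{12} = 4096/531441.
By linearity of expectation: E[X] = Σ_H E[X_H] = 19958400 · p^{12} = 19958400 · 4096/531441 = 1009254400/6561.
Numerically: E[X] ≈ 1.5383e+05.

E[X] = 19958400 · (2/3)^{12} = 1009254400/6561 ≈ 1.5383e+05.


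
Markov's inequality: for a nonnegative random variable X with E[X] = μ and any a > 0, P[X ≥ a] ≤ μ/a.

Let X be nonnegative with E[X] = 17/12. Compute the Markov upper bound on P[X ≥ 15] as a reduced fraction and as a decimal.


μ = E[X] = 17/12, a = 15.
Markov: P[X ≥ 15] ≤ μ/a = (17/12)/15 = 17/180.
Numerically: ≈ 0.094444.
(Since a = 15 > μ = 1.416667, the bound 17/180 is < 1 and informative.)

P[X ≥ 15] ≤ 17/180 ≈ 0.094444.


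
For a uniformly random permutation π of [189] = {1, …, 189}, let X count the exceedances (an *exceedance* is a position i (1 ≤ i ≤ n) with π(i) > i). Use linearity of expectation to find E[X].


Write X = Σ_{i=1}^{189} X_i, where X_i = 1_{π(i) > i}.
For each fixed i, π(i) is uniform over {1, …, 189} (marginal of a uniform permutation), so P[π(i) > i] = (n − i)/n. Summing: Σ_{i=1}^{189} (n − i)/n = (0 + 1 + … + 188)/189 = 189(189 − 1)/(2·189) = (189 − 1)/2.
Hence E[X] = Σ_{i=1}^{189} (189 − i)/189 = 94 ≈ 94.0000.

E[X] = 94 = 94.0000.


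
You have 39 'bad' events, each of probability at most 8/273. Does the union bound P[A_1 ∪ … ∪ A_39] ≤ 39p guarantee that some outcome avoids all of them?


Union bound: P[∪_{i=1}^{39} A_i] ≤ Σ_i P[A_i] ≤ 39·p = 39·(8/273) = 8/7.
Numerically: 8/7 ≈ 1.1428571.
Is 8/7 < 1? NO.
Since the bound 8/7 is ≥ 1, the union bound is uninformative here; it does NOT by itself certify existence.

39·p = 8/7 ≈ 1.1428571; existence NOT certified by the union bound.


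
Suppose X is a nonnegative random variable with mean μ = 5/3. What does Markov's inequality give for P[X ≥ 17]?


μ = E[X] = 5/3, a = 17.
Markov: P[X ≥ 17] ≤ μ/a = (5/3)/17 = 5/51.
Numerically: ≈ 0.0980.
(Since a = 17 > μ = 1.6667, the bound 5/51 is < 1 and informative.)

P[X ≥ 17] ≤ 5/51 ≈ 0.0980.


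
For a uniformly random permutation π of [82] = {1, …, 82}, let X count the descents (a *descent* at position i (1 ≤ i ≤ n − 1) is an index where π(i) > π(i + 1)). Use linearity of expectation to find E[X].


Write X = Σ X_I over i = 1, …, 81, with X_I the indicator of one descent.
There are 81 indicators.
For each fixed i, the pair (π(i), π(i+1)) is a uniformly random ordered pair of distinct values from {1, …, 82}; by symmetry P[π(i) > π(i+1)] = 1/2.
By linearity: E[X] = 81 · (1/2) = (82 − 1) · (1/2) = 81/2 ≈ 40.50000.

E[X] = 81/2 = 40.50000.


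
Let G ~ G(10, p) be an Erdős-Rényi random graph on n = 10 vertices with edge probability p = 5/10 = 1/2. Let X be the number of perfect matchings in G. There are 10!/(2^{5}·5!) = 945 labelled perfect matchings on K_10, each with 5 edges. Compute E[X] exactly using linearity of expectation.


K_10 has 10!/(2^{5}·5!) = 945 labelled perfect matchings.
For each such perfect matching H, let X_H = 1 if all 5 edges of H are present in G. Then P[X_H = 1] = p^{5} = (1/2)^{5} = 1/32.
Summing the indicators: E[X] = Σ_H E[X_H] = 945 · p^{5} = 945 · 1/32 = 945/32.
Numerically: E[X] ≈ 29.53.

E[X] = 945 · (1/2)^{5} = 945/32 ≈ 29.53.


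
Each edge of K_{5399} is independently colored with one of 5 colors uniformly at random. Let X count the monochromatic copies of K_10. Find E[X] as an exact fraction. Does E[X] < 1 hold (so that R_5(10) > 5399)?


E[X] = C(5399, 10) · 5^{1 − 45} = 5751065658334180080797359164706 · 5^{−44} = 5751065658334180080797359164706/5684341886080801486968994140625.
As a reduced fraction: E[X] = 5751065658334180080797359164706/5684341886080801486968994140625 ≈ 1.0117382.
Is E[X] < 1? NO.
Since E[X] ≥ 1, the first-moment bound is inconclusive at n = 5399; it does NOT by itself certify R_5(10) > 5399.

E[X] = 5751065658334180080797359164706/5684341886080801486968994140625 ≈ 1.0117382; E[X] ≥ 1; first-moment method inconclusive here.


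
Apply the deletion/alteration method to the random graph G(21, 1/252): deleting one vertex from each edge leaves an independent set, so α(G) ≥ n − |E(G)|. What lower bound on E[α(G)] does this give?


E[|E(G)|] = C(21, 2)·p = 210 · (1/252) = 5/6.
E[α(G)] ≥ n − E[|E(G)|] = 21 − 5/6 = 121/6.
Numerically: ≈ 20.1667.
(This is only a lower bound; the true E[α(G)] may be larger.)

E[α(G)] ≥ 121/6 ≈ 20.1667.


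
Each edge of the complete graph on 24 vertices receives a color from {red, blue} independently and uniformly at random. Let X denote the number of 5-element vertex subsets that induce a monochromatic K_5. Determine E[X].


Let X = Σ_S X_S over the C(24, 5) = 42504 subsets S of size 5, where X_S = 1 if the K_5 on S is monochromatic.
For a fixed S, the K_5 on S has C(5, 2) = 10 edges. P[all 10 edges red] = (1/2)^10, and likewise for blue, so P[monochromatic] = 2·(1/2)^10 = 2^{1 − 10} = 1/512.
Summing: E[X] = C(24, 5) · 2^{1 − 10} = 42504 · 1/512 = 5313/64.
Numerically: E[X] ≈ 83.01562.

E[X] = C(24,5)·2^(1−C(5,2)) = 5313/64 ≈ 83.01562.


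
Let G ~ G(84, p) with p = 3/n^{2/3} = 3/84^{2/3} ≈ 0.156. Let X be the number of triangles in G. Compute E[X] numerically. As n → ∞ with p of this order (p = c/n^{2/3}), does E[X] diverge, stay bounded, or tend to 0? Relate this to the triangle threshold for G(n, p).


Number of potential triangles: C(84, 3) = 95284.
Each occurs with probability p³ ≈ (0.156)³ ≈ 3.82653e-03.
By linearity: E[X] = C(84, 3)·p³ ≈ 95284 · 3.82653e-03 ≈ 364.607.
Since α = 2/3 < 1, p = c/n^{2/3} ≫ 1/n is above the triangle threshold p ~ 1/n. Asymptotically E[X] ~ (c³/6)·n^{3(1−α)} = (3³/6)·n^{1} → ∞; triangles are abundant w.h.p.

E[X] ≈ 364.607; in regime p = Θ(1/n^{2/3}) E[X] diverges (above the triangle threshold p ~ 1/n).


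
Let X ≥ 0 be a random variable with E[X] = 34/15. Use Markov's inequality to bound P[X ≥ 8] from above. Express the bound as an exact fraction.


μ = E[X] = 34/15, a = 8.
Markov: P[X ≥ 8] ≤ μ/a = (34/15)/8 = 17/60.
Numerically: ≈ 0.2833.
(Since a = 8 > μ = 2.2667, the bound 17/60 is < 1 and informative.)

P[X ≥ 8] ≤ 17/60 ≈ 0.2833.


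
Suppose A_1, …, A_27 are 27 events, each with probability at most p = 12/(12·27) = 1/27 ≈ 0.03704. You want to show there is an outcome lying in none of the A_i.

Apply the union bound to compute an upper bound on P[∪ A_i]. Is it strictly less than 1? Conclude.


Union bound: P[∪_{i=1}^{27} A_i] ≤ Σ_i P[A_i] ≤ 27·p = 27·(1/27) = 1.
Numerically: 1 ≈ 1.00000.
Is 1 < 1? NO.
Since the bound 1 is ≥ 1, the union bound is uninformative here; it does NOT by itself certify existence.

27·p = 1 ≈ 1.00000; existence NOT certified by the union bound.


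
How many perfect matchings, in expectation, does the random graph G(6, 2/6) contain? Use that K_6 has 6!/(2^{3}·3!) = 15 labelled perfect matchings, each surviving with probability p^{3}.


K_6 has 6!/(2^{3}·3!) = 15 labelled perfect matchings.
For each such perfect matching H, let X_H = 1 if all 3 edges of H are present in G. Then P[X_H = 1] = p^{3} = (1/3)^{3} = 1/27.
By linearity of expectation: E[X] = Σ_H E[X_H] = 15 · p^{3} = 15 · 1/27 = 5/9.
Numerically: E[X] ≈ 0.555556.

E[X] = 15 · (1/3)^{3} = 5/9 ≈ 0.555556.


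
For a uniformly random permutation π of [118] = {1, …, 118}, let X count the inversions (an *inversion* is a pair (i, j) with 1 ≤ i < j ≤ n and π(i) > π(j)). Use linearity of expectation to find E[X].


Write X = Σ X_I over the C(118, 2) = 6903 pairs i < j, with X_I the indicator of one inversion.
There are 6903 indicators.
For each fixed pair i < j, the values π(i) and π(j) are two distinct elements of {1, …, 118} in uniformly random order; by symmetry P[π(i) > π(j)] = 1/2.
By linearity: E[X] = 6903 · (1/2) = C(118, 2) · (1/2) = 6903/2 = 6903/2 ≈ 3451.5000.

E[X] = 6903/2 = 3451.5000.


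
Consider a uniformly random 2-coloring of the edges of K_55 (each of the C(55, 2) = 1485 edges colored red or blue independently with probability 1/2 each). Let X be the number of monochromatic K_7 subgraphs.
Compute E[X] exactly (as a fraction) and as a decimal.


Let X = Σ_S X_S over the C(55, 7) = 202927725 subsets S of size 7, where X_S = 1 if the K_7 on S is monochromatic.
For a fixed S, the K_7 on S has C(7, 2) = 21 edges. P[all 21 edges red] = (1/2)^21, and likewise for blue, so P[monochromatic] = 2·(1/2)^21 = 2^{1 − 21} = 1/1048576.
By linearity: E[X] = C(55, 7) · 2^{1 − 21} = 202927725 · 1/1048576 = 202927725/1048576.
Numerically: E[X] ≈ 193.5270.

E[X] = C(55,7)·2^(1−C(7,2)) = 202927725/1048576 ≈ 193.5270.


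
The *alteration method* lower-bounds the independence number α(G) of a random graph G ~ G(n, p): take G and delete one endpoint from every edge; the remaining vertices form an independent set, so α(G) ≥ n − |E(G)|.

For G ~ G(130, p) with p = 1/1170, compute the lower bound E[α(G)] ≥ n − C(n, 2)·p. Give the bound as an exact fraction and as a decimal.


E[|E(G)|] = C(130, 2)·p = 8385 · (1/1170) = 43/6.
E[α(G)] ≥ n − E[|E(G)|] = 130 − 43/6 = 737/6.
Numerically: ≈ 122.833.
(This is only a lower bound; the true E[α(G)] may be larger.)

E[α(G)] ≥ 737/6 ≈ 122.833.


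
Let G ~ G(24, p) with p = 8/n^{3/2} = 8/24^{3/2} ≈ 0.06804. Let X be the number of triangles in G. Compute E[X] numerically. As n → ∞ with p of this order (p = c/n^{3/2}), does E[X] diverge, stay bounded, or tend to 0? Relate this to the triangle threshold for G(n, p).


Number of potential triangles: C(24, 3) = 2024.
Each occurs with probability p³ ≈ (0.06804)³ ≈ 3.150064e-04.
By linearity: E[X] = C(24, 3)·p³ ≈ 2024 · 3.150064e-04 ≈ 0.6376.
Since α = 3/2 > 1, p = c/n^{3/2} = o(1/n) is below the triangle threshold p ~ 1/n. Asymptotically E[X] ~ (c³/6)·n^{3(1−α)} = (8³/6)·n^{-1.5} → 0, so by Markov's inequality G has no triangles w.h.p.

E[X] ≈ 0.6376; in regime p = Θ(1/n^{3/2}) E[X] tends to 0 (below the triangle threshold p ~ 1/n).


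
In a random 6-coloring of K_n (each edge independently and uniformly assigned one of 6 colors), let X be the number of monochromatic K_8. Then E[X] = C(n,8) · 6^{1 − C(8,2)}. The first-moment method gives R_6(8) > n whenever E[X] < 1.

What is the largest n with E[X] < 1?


We need C(n, 8) · 6^{1 − 28} < 1, i.e. C(n, 8) < 6^{28 − 1} = 1023490369077469249536.
Check values of n near the boundary:
  n = 1593: C(1593, 8) = 1010555394551193970323; 1010555394551193970323 < 1023490369077469249536? YES
  n = 1594: C(1594, 8) = 1015652773590544255167; 1015652773590544255167 < 1023490369077469249536? YES
  n = 1595: C(1595, 8) = 1020772636343363633895; 1020772636343363633895 < 1023490369077469249536? YES
  n = 1596: C(1596, 8) = 1025915067760710553965; 1025915067760710553965 < 1023490369077469249536? NO
The largest n with C(n, 8) < 1023490369077469249536 is n = 1595 (where E[X] = 113419181815929292655/113721152119718805504 ≈ 0.99734). Hence R_6(8) > 1595, i.e. R_6(8) ≥ 1596.

Largest n = 1595; hence R_6(8) > 1595.


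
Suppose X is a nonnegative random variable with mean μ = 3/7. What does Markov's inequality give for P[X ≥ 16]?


μ = E[X] = 3/7, a = 16.
Markov: P[X ≥ 16] ≤ μ/a = (3/7)/16 = 3/112.
Numerically: ≈ 0.026786.
(Since a = 16 > μ = 0.428571, the bound 3/112 is < 1 and informative.)

P[X ≥ 16] ≤ 3/112 ≈ 0.026786.


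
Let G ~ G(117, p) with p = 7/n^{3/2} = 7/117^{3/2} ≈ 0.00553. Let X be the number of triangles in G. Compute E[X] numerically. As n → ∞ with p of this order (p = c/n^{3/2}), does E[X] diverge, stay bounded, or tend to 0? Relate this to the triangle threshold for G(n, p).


Number of potential triangles: C(117, 3) = 260130.
Each occurs with probability p³ ≈ (0.00553)³ ≈ 1.69222e-07.
By linearity: E[X] = C(117, 3)·p³ ≈ 260130 · 1.69222e-07 ≈ 0.044.
Since α = 3/2 > 1, p = c/n^{3/2} = o(1/n) is below the triangle threshold p ~ 1/n. Asymptotically E[X] ~ (c³/6)·n^{3(1−α)} = (7³/6)·n^{-1.5} → 0, so by Markov's inequality G has no triangles w.h.p.

E[X] ≈ 0.044; in regime p = Θ(1/n^{3/2}) E[X] tends to 0 (below the triangle threshold p ~ 1/n).


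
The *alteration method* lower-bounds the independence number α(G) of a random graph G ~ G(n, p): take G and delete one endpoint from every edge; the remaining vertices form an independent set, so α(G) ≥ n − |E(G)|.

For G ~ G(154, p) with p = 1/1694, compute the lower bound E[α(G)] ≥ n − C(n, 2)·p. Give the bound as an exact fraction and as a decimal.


E[|E(G)|] = C(154, 2)·p = 11781 · (1/1694) = 153/22.
E[α(G)] ≥ n − E[|E(G)|] = 154 − 153/22 = 3235/22.
Numerically: ≈ 147.045455.
(This is only a lower bound; the true E[α(G)] may be larger.)

E[α(G)] ≥ 3235/22 ≈ 147.045455.


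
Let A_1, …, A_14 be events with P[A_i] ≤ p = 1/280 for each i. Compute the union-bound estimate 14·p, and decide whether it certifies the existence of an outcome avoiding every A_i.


Union bound: P[∪_{i=1}^{14} A_i] ≤ Σ_i P[A_i] ≤ 14·p = 14·(1/280) = 1/20.
Numerically: 1/20 ≈ 0.0500000.
Is 1/20 < 1? YES.
Since P[∪ A_i] ≤ 1/20 < 1, the complement has P[∩ A_i^c] ≥ 1 − 1/20 = 19/20 > 0, so some outcome avoids every A_i.

14·p = 1/20 ≈ 0.0500000; existence CERTIFIED by the union bound.


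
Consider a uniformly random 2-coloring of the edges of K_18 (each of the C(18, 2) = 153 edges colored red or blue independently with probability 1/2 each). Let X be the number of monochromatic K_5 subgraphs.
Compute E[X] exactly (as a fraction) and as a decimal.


Let X = Σ_S X_S over the C(18, 5) = 8568 subsets S of size 5, where X_S = 1 if the K_5 on S is monochromatic.
For a fixed S, the K_5 on S has C(5, 2) = 10 edges. P[all 10 edges red] = (1/2)^10, and likewise for blue, so P[monochromatic] = 2·(1/2)^10 = 2^{1 − 10} = 1/512.
By linearity: E[X] = C(18, 5) · 2^{1 − 10} = 8568 · 1/512 = 1071/64.
Numerically: E[X] ≈ 16.734375.

E[X] = C(18,5)·2^(1−C(5,2)) = 1071/64 ≈ 16.734375.


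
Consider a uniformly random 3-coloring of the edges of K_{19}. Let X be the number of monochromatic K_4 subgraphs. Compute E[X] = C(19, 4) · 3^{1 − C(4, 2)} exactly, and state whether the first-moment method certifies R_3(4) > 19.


E[X] = C(19, 4) · 3^{1 − 6} = 3876 · 3^{−5} = 3876/243.
As a reduced fraction: E[X] = 1292/81 ≈ 15.950617.
Is E[X] < 1? NO.
Since E[X] ≥ 1, the first-moment bound is inconclusive at n = 19; it does NOT by itself certify R_3(4) > 19.

E[X] = 1292/81 ≈ 15.950617; E[X] ≥ 1; first-moment method inconclusive here.


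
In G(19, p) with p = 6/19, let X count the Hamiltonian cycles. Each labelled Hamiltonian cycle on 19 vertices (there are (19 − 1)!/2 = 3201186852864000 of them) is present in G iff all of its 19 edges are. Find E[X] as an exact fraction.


K_19 has (19 − 1)!/2 = 3201186852864000 labelled Hamiltonian cycles.
For each such Hamiltonian cycle H, let X_H = 1 if all 19 edges of H are present in G. Then P[X_H = 1] = p^{19} = (6/19)^{19} = 609359740010496/1978419655660313589123979.
Summing the indicators: E[X] = Σ_H E[X_H] = 3201186852864000 · p^{19} = 3201186852864000 · 609359740010496/1978419655660313589123979 = 1950674388386224952567660544000/1978419655660313589123979.
Numerically: E[X] ≈ 9.8598e+05.

E[X] = 3201186852864000 · (6/19)^{19} = 1950674388386224952567660544000/1978419655660313589123979 ≈ 9.8598e+05.


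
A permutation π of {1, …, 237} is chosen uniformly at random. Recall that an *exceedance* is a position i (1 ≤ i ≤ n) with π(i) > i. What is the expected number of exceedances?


Write X = Σ_{i=1}^{237} X_i, where X_i = 1_{π(i) > i}.
For each fixed i, π(i) is uniform over {1, …, 237} (marginal of a uniform permutation), so P[π(i) > i] = (n − i)/n. Summing: Σ_{i=1}^{237} (n − i)/n = (0 + 1 + … + 236)/237 = 237(237 − 1)/(2·237) = (237 − 1)/2.
Hence E[X] = Σ_{i=1}^{237} (237 − i)/237 = 118 ≈ 118.000.

E[X] = 118 = 118.000.


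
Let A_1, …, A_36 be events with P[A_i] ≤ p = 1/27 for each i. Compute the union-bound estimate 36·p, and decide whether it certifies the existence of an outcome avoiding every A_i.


Union bound: P[∪_{i=1}^{36} A_i] ≤ Σ_i P[A_i] ≤ 36·p = 36·(1/27) = 4/3.
Numerically: 4/3 ≈ 1.3333.
Is 4/3 < 1? NO.
Since the bound 4/3 is ≥ 1, the union bound is uninformative here; it does NOT by itself certify existence.

36·p = 4/3 ≈ 1.3333; existence NOT certified by the union bound.
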